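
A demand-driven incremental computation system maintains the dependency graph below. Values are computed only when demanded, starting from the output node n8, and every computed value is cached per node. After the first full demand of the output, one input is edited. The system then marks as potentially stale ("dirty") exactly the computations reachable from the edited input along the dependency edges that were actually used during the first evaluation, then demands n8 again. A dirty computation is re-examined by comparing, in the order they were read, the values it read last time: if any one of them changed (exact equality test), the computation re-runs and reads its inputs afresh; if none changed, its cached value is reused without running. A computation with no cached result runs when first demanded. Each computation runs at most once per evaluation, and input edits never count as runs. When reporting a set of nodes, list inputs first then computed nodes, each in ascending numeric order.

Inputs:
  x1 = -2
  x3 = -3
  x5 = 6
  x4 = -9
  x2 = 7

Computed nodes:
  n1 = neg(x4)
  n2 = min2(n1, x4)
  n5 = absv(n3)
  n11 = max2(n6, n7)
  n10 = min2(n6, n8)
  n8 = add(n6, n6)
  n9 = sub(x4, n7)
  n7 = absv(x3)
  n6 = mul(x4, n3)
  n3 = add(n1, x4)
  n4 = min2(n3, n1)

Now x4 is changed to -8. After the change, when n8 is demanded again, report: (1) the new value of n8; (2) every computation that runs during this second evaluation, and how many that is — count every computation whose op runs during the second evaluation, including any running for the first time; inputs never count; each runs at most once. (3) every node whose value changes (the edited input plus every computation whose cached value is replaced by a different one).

New value of n8: 0.
Computations that run: n1, n3, n6 — 3 in total.
Values that change: x4, n1.
Key observation: the cutoff stops propagation at n8 — its inputs' values are unchanged, so it reuses its cache.

First evaluation (everything demanded from the output):
  n1 = neg(-9) = 9
  n3 = add(9, -9) = 0
  n6 = mul(-9, 0) = 0
  n8 = add(0, 0) = 0

Propagation after the edit:
  n1: runs — x4 -9->-8; result 8.
  n3: runs — n1 9->8; x4 -9->-8; result 0 (same value as before).
  n6: runs — x4 -9->-8; result 0 (same value as before).
  n8: checked — values it read are unchanged (n6 unchanged, n6 unchanged); reused cached 0 without running.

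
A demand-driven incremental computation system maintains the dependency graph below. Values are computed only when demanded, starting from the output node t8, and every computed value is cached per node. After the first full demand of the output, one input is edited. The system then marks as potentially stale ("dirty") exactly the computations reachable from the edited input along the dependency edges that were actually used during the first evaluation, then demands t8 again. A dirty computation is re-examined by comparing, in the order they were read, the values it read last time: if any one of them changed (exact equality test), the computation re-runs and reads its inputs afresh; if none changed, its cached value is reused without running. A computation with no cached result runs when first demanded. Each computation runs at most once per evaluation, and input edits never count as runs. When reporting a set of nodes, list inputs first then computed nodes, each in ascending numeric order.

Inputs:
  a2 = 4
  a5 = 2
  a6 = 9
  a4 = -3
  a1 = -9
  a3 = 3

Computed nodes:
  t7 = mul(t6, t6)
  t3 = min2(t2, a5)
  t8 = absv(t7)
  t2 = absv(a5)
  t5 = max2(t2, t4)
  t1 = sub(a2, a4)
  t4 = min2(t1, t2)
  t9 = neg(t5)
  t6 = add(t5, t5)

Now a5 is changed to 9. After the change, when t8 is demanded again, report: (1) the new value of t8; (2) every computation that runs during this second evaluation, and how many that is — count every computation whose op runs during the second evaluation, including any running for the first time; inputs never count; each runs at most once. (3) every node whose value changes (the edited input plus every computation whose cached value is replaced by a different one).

First evaluation (everything demanded from the output):
  t1 = sub(4, -3) = 7
  t2 = absv(2) = 2
  t4 = min2(7, 2) = 2
  t5 = max2(2, 2) = 2
  t6 = add(2, 2) = 4
  t7 = mul(4, 4) = 16
  t8 = absv(16) = 16

Propagation after the edit:
  t2: runs — a5 2->9; result 9.
  t4: runs — t2 2->9; result 7.
  t5: runs — t2 2->9; t4 2->7; result 9.
  t6: runs — t5 2->9; t5 2->9; result 18.
  t7: runs — t6 4->18; t6 4->18; result 324.
  t8: runs — t7 16->324; result 324.

New value of t8: 324.
Computations that run: t2, t4, t5, t6, t7, t8 — 6 in total.
Values that change: a5, t2, t4, t5, t6, t7, t8.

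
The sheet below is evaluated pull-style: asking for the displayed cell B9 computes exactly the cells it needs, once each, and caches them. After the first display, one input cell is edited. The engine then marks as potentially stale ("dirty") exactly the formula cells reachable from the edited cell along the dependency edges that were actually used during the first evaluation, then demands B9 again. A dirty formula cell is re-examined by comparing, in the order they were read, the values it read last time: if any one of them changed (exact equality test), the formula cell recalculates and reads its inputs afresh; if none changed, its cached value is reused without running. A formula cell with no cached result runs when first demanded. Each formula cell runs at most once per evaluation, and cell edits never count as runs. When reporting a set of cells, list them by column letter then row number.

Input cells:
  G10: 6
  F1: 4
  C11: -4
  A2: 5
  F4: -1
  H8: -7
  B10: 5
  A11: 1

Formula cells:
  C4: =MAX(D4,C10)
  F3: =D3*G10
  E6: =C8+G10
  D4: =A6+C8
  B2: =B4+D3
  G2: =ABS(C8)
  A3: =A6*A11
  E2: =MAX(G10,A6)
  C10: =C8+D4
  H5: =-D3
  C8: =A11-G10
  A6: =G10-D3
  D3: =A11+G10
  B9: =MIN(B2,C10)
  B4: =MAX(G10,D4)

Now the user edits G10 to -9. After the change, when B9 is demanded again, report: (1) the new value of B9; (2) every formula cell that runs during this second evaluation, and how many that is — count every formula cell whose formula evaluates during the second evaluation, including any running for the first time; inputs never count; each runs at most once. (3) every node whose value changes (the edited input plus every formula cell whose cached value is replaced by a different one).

Demanding B9 again yields 1.
8 formula cells run: A6, B2, B4, B9, C8, C10, D3, D4.
The nodes whose values change: B2, B4, B9, C8, C10, D3, D4, G10.

First demand of the output computes:
  C8 = 1 - 6 = -5
  D3 = 1 + 6 = 7
  A6 = 6 - 7 = -1
  D4 = -1 + -5 = -6
  B4 = MAX(6, -6) = 6
  B2 = 6 + 7 = 13
  C10 = -5 + -6 = -11
  B9 = MIN(13, -11) = -11

After the edit, cleaning proceeds:
  C8: a read changed (G10 6->-9) — executes, giving 10.
  D3: a read changed (G10 6->-9) — executes, giving -8.
  A6: a read changed (G10 6->-9; D3 7->-8) — executes, giving -1 — identical to its old value.
  D4: a read changed (C8 -5->10) — executes, giving 9.
  B4: a read changed (G10 6->-9; D4 -6->9) — executes, giving 9.
  B2: a read changed (B4 6->9; D3 7->-8) — executes, giving 1.
  C10: a read changed (C8 -5->10; D4 -6->9) — executes, giving 19.
  B9: a read changed (B2 13->1; C10 -11->19) — executes, giving 1.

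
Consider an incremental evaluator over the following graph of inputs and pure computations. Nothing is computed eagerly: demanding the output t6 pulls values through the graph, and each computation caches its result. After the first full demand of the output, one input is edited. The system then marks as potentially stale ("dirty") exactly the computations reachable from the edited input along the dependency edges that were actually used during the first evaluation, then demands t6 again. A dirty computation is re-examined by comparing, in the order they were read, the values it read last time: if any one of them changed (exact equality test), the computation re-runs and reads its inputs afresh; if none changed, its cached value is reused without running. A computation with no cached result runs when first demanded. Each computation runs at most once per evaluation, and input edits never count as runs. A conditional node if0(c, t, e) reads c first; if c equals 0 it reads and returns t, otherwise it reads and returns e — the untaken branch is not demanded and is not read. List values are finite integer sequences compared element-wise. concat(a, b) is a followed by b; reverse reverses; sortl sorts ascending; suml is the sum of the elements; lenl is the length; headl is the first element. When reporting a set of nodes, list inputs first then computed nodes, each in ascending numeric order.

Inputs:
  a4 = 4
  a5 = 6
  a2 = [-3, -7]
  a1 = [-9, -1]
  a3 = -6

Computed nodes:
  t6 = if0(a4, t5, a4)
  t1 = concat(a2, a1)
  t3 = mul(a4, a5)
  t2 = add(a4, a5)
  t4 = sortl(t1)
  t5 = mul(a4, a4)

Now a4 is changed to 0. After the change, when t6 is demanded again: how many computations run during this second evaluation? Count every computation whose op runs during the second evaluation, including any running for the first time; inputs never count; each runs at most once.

Initial pass — values computed on the first demand:
  t6 = if0(a4=4 -> else branch a4) = 4

Second demand — change propagation:
  t5: newly demanded (no cache) — executes and yields 0.
  t6: re-runs because a4 4->0; a4 4->0; new result 0.

The important point: the flipped condition pulls in fresh nodes; t5 runs for the first time.

Run set: t5, t6 (2 run).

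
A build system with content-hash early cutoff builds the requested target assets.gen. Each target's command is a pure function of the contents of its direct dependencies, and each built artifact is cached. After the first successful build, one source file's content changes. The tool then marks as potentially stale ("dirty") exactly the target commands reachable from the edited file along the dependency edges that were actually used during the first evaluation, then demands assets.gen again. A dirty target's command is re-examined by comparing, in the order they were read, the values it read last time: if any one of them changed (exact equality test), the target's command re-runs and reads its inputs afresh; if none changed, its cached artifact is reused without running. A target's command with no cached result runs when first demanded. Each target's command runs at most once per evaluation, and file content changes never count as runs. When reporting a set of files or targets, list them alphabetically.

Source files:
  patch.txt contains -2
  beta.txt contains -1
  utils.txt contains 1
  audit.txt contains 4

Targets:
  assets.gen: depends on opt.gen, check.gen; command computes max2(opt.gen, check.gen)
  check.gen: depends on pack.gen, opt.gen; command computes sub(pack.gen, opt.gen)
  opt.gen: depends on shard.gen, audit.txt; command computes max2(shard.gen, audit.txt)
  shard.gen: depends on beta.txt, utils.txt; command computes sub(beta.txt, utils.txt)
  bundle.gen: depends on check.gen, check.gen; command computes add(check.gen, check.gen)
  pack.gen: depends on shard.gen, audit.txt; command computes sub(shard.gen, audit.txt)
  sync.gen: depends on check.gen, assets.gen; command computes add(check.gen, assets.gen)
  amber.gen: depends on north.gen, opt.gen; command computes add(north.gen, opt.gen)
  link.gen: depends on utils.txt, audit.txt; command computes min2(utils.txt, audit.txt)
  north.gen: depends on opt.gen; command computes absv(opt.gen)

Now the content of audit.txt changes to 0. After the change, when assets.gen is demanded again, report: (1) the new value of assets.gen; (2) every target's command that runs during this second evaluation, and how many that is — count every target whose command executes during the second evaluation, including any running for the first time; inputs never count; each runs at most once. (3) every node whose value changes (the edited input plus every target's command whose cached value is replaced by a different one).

First evaluation (everything demanded from the output):
  shard.gen = sub(-1, 1) = -2
  opt.gen = max2(-2, 4) = 4
  pack.gen = sub(-2, 4) = -6
  check.gen = sub(-6, 4) = -10
  assets.gen = max2(4, -10) = 4

Propagation after the edit:
  opt.gen: runs — audit.txt 4->0; result 0.
  pack.gen: runs — audit.txt 4->0; result -2.
  check.gen: runs — pack.gen -6->-2; opt.gen 4->0; result -2.
  assets.gen: runs — opt.gen 4->0; check.gen -10->-2; result 0.

New value of assets.gen: 0.
Target commands that run: assets.gen, check.gen, opt.gen, pack.gen — 4 in total.
Values that change: assets.gen, audit.txt, check.gen, opt.gen, pack.gen.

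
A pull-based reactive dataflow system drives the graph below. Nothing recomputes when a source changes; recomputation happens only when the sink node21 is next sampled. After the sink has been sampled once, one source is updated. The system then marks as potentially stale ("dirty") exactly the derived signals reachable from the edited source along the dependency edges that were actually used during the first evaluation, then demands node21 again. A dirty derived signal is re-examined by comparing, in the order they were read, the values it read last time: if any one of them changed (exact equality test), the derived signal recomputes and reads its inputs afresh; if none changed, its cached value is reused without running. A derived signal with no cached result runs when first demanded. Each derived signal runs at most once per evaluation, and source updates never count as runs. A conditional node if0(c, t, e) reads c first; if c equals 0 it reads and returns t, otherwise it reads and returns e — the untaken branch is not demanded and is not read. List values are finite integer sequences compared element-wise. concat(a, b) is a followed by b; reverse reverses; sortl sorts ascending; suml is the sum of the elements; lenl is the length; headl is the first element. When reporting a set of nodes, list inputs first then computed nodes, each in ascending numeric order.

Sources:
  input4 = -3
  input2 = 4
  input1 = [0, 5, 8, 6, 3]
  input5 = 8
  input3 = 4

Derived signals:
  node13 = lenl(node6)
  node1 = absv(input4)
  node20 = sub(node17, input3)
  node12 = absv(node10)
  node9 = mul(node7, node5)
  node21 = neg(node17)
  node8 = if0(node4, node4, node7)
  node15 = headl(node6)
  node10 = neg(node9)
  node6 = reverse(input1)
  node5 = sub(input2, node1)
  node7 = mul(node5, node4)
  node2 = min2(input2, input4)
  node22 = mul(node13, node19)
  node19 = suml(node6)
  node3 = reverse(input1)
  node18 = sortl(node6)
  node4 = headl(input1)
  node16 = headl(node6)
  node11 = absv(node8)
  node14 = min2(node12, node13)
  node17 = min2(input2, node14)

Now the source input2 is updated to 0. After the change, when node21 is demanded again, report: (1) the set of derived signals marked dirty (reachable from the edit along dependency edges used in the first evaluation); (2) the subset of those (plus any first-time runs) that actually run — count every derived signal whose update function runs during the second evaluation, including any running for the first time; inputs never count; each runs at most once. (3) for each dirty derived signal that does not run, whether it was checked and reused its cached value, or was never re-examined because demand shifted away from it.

Marked dirty: node5, node7, node9, node10, node12, node14, node17, node21.
Derived signals that run: node5, node7, node9, node17 — 4 in total.
Checked but reused from cache: node10, node12, node14, node21.
Key observation: the cutoff stops propagation at node10 — its inputs' values are unchanged, so it reuses its cache.

First evaluation (everything demanded from the output):
  node1 = absv(-3) = 3
  node4 = headl([0, 5, 8, 6, 3]) = 0
  node5 = sub(4, 3) = 1
  node6 = reverse([0, 5, 8, 6, 3]) = [3, 6, 8, 5, 0]
  node7 = mul(1, 0) = 0
  node9 = mul(0, 1) = 0
  node10 = neg(0) = 0
  node12 = absv(0) = 0
  node13 = lenl([3, 6, 8, 5, 0]) = 5
  node14 = min2(0, 5) = 0
  node17 = min2(4, 0) = 0
  node21 = neg(0) = 0

Propagation after the edit:
  node5: runs — input2 4->0; result -3.
  node7: runs — node5 1->-3; result 0 (same value as before).
  node9: runs — node5 1->-3; result 0 (same value as before).
  node10: checked — values it read are unchanged (node9 unchanged); reused cached 0 without running.
  node12: checked — values it read are unchanged (node10 unchanged); reused cached 0 without running.
  node14: checked — values it read are unchanged (node12 unchanged, node13 unchanged); reused cached 0 without running.
  node17: runs — input2 4->0; result 0 (same value as before).
  node21: checked — values it read are unchanged (node17 unchanged); reused cached 0 without running.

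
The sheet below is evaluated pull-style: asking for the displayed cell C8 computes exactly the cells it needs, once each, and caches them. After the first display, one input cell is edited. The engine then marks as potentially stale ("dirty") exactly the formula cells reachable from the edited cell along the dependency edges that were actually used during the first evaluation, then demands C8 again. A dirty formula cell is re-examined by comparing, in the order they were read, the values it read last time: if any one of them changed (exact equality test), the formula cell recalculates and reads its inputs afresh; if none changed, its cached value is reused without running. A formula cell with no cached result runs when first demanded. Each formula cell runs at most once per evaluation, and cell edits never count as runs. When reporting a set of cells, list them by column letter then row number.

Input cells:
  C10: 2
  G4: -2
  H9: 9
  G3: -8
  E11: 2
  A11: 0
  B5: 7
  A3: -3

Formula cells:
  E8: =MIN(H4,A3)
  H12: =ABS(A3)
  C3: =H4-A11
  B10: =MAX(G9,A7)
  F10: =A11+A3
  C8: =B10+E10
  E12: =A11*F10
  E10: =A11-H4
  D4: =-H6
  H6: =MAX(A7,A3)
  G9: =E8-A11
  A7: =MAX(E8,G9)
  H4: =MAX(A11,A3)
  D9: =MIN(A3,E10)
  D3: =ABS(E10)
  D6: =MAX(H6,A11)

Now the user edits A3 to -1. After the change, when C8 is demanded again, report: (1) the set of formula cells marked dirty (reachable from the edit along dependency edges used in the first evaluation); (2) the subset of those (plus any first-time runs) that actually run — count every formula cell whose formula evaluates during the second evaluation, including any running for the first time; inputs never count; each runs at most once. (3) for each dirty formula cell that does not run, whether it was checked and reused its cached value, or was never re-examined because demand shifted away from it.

The edit dirties: A7, B10, C8, E8, E10, G9, H4.
6 formula cells run: A7, B10, C8, E8, G9, H4.
Cache hits after checking: E10.
Note where the cutoff bites: E10 is checked, finds nothing changed, and keeps its cache.

First demand of the output computes:
  H4 = MAX(0, -3) = 0
  E8 = MIN(0, -3) = -3
  E10 = 0 - 0 = 0
  G9 = -3 - 0 = -3
  A7 = MAX(-3, -3) = -3
  B10 = MAX(-3, -3) = -3
  C8 = -3 + 0 = -3

After the edit, cleaning proceeds:
  H4: a read changed (A3 -3->-1) — executes, giving 0 — identical to its old value.
  E8: a read changed (A3 -3->-1) — executes, giving -1.
  E10: dirty, but its reads are unchanged (A11 unchanged, H4 unchanged); cached 0 stands.
  G9: a read changed (E8 -3->-1) — executes, giving -1.
  A7: a read changed (E8 -3->-1; G9 -3->-1) — executes, giving -1.
  B10: a read changed (G9 -3->-1; A7 -3->-1) — executes, giving -1.
  C8: a read changed (B10 -3->-1) — executes, giving -1.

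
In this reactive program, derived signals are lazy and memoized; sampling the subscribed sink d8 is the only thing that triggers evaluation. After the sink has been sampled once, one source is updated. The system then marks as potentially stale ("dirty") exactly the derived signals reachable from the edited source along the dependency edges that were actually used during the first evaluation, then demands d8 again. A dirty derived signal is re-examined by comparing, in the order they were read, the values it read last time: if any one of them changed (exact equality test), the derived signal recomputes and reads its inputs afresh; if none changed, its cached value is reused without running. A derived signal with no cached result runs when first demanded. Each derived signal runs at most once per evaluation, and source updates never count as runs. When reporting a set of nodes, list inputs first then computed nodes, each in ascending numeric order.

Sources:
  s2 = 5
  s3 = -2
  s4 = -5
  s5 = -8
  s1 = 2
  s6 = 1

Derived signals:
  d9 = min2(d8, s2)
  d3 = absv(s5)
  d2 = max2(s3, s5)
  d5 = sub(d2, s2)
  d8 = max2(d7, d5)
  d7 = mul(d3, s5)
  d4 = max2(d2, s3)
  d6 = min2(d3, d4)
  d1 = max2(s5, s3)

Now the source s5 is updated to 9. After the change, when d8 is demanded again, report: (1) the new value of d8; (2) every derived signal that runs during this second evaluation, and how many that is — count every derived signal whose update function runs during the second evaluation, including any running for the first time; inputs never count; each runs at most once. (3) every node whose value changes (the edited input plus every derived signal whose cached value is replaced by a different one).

Demanding d8 again yields 81.
5 derived signals run: d2, d3, d5, d7, d8.
The nodes whose values change: s5, d2, d3, d5, d7, d8.

First demand of the output computes:
  d2 = max2(-2, -8) = -2
  d3 = absv(-8) = 8
  d5 = sub(-2, 5) = -7
  d7 = mul(8, -8) = -64
  d8 = max2(-64, -7) = -7

After the edit, cleaning proceeds:
  d2: a read changed (s5 -8->9) — executes, giving 9.
  d3: a read changed (s5 -8->9) — executes, giving 9.
  d5: a read changed (d2 -2->9) — executes, giving 4.
  d7: a read changed (d3 8->9; s5 -8->9) — executes, giving 81.
  d8: a read changed (d7 -64->81; d5 -7->4) — executes, giving 81.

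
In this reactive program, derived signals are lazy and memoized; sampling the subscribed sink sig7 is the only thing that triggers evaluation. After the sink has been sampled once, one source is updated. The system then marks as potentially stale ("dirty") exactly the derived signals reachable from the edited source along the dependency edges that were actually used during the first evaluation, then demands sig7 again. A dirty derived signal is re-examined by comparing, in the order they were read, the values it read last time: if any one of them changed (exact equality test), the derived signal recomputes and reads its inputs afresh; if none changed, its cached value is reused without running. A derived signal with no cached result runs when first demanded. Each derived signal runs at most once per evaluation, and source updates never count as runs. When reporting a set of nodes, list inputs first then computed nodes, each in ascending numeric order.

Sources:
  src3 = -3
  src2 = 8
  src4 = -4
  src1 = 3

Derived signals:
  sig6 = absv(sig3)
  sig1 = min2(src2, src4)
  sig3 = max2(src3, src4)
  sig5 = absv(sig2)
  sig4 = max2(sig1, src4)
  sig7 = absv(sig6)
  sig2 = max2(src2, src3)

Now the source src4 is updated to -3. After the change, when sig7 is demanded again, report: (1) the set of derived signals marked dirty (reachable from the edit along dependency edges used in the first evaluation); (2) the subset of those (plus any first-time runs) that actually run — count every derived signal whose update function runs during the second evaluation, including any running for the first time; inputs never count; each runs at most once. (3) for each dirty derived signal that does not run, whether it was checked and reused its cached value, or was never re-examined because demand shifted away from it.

First demand of the output computes:
  sig3 = max2(-3, -4) = -3
  sig6 = absv(-3) = 3
  sig7 = absv(3) = 3

After the edit, cleaning proceeds:
  sig3: a read changed (src4 -4->-3) — executes, giving -3 — identical to its old value.
  sig6: dirty, but its reads are unchanged (sig3 unchanged); cached 3 stands.
  sig7: dirty, but its reads are unchanged (sig6 unchanged); cached 3 stands.

Note the absorption at sig3: it re-runs yet its value is the same, leaving the output's value untouched.

The edit dirties: sig3, sig6, sig7.
1 derived signals run: sig3.
Cache hits after checking: sig6, sig7.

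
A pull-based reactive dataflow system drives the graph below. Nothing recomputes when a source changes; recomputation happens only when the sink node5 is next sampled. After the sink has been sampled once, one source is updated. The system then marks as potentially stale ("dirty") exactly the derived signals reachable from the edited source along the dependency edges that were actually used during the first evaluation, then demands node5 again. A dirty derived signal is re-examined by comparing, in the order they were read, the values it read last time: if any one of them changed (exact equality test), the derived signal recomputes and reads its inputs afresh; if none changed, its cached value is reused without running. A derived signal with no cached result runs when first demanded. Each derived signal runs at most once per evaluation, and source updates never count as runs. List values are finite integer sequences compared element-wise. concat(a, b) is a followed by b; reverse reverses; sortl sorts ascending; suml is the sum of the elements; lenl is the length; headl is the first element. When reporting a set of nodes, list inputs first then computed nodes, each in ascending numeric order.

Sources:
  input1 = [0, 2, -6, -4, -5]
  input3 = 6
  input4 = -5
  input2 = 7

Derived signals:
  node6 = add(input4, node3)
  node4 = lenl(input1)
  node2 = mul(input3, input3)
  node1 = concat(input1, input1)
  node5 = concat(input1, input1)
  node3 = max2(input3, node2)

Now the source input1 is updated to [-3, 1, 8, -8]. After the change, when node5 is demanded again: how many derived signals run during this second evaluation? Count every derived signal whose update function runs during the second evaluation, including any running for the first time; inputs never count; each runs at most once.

First evaluation (everything demanded from the output):
  node5 = concat([0, 2, -6, -4, -5], [0, 2, -6, -4, -5]) = [0, 2, -6, -4, -5, 0, 2, -6, -4, -5]

Propagation after the edit:
  node5: runs — input1 [0, 2, -6, -4, -5]->[-3, 1, 8, -8]; input1 [0, 2, -6, -4, -5]->[-3, 1, 8, -8]; result [-3, 1, 8, -8, -3, 1, 8, -8].

Derived signals that run: node5 — 1 in total.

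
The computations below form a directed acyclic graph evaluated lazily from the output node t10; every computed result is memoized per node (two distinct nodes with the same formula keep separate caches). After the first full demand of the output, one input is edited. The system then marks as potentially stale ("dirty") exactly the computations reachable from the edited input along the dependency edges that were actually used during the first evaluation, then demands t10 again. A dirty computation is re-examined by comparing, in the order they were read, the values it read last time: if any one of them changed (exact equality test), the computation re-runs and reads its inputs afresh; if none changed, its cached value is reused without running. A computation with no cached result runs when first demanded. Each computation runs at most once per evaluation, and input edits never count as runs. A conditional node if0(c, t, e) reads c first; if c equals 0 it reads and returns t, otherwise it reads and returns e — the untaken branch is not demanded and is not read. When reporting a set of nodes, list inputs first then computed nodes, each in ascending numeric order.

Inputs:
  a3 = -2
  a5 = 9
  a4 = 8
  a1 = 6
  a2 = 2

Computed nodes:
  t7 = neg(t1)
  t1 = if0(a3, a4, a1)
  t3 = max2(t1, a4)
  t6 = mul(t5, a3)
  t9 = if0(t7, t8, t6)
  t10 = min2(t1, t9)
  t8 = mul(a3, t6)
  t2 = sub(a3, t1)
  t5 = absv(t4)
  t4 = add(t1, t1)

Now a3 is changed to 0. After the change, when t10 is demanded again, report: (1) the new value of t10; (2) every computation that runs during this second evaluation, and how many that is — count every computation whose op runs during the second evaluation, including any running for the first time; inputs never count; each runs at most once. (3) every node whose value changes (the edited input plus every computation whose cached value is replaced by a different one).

Demanding t10 again yields 0.
7 computations run: t1, t4, t5, t6, t7, t9, t10.
The nodes whose values change: a3, t1, t4, t5, t6, t7, t9, t10.

First demand of the output computes:
  t1 = if0(a3=-2 -> else branch a1) = 6
  t4 = add(6, 6) = 12
  t5 = absv(12) = 12
  t6 = mul(12, -2) = -24
  t7 = neg(6) = -6
  t9 = if0(t7=-6 -> else branch t6) = -24
  t10 = min2(6, -24) = -24

After the edit, cleaning proceeds:
  t1: a read changed (a3 -2->0) — executes, giving 8.
  t4: a read changed (t1 6->8; t1 6->8) — executes, giving 16.
  t5: a read changed (t4 12->16) — executes, giving 16.
  t6: a read changed (t5 12->16; a3 -2->0) — executes, giving 0.
  t7: a read changed (t1 6->8) — executes, giving -8.
  t9: a read changed (t7 -6->-8; t6 -24->0) — executes, giving 0.
  t10: a read changed (t1 6->8; t9 -24->0) — executes, giving 0.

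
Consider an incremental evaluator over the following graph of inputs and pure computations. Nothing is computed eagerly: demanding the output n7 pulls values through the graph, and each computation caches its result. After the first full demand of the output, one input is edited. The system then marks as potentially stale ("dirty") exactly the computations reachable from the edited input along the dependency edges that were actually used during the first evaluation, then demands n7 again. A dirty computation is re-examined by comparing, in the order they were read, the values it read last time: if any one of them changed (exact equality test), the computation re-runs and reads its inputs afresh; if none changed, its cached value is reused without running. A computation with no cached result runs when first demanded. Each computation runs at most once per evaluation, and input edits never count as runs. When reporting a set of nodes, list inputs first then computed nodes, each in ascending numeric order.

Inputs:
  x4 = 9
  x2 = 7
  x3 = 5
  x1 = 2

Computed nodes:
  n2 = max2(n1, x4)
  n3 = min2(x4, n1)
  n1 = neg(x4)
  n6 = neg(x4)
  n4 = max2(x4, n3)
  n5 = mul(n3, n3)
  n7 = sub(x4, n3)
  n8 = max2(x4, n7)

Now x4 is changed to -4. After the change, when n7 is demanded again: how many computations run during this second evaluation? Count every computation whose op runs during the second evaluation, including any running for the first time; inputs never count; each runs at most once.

Initial pass — values computed on the first demand:
  n1 = neg(9) = -9
  n3 = min2(9, -9) = -9
  n7 = sub(9, -9) = 18

Second demand — change propagation:
  n1: re-runs because x4 9->-4; new result 4.
  n3: re-runs because x4 9->-4; n1 -9->4; new result -4.
  n7: re-runs because x4 9->-4; n3 -9->-4; new result 0.

Run set: n1, n3, n7 (3 run).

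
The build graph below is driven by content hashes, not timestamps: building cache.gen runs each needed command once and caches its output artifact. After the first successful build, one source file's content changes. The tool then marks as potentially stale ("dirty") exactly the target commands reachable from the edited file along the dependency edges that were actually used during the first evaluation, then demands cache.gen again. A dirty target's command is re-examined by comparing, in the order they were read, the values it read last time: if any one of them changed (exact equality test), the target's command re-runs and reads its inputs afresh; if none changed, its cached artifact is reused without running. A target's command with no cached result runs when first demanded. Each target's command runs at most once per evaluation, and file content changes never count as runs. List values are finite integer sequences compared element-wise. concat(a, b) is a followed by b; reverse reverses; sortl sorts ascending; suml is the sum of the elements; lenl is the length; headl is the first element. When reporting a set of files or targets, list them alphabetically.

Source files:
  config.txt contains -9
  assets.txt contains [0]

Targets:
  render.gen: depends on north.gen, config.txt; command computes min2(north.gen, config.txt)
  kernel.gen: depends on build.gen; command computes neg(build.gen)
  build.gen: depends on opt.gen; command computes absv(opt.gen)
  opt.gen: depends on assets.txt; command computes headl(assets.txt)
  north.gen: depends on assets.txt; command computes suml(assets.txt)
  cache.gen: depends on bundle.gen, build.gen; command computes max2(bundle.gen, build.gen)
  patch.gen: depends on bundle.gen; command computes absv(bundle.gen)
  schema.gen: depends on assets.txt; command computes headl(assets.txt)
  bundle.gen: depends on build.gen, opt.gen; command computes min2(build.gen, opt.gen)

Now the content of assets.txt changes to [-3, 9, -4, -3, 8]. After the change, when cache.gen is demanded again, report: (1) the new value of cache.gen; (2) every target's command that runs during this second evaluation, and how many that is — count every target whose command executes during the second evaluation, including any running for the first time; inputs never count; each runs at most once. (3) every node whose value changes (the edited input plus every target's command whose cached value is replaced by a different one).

Initial pass — values computed on the first demand:
  opt.gen = headl([0]) = 0
  build.gen = absv(0) = 0
  bundle.gen = min2(0, 0) = 0
  cache.gen = max2(0, 0) = 0

Second demand — change propagation:
  opt.gen: re-runs because assets.txt [0]->[-3, 9, -4, -3, 8]; new result -3.
  build.gen: re-runs because opt.gen 0->-3; new result 3.
  bundle.gen: re-runs because build.gen 0->3; opt.gen 0->-3; new result -3.
  cache.gen: re-runs because bundle.gen 0->-3; build.gen 0->3; new result 3.

cache.gen now evaluates to 3.
Run set: build.gen, bundle.gen, cache.gen, opt.gen (4 run).
Changed values: assets.txt, build.gen, bundle.gen, cache.gen, opt.gen.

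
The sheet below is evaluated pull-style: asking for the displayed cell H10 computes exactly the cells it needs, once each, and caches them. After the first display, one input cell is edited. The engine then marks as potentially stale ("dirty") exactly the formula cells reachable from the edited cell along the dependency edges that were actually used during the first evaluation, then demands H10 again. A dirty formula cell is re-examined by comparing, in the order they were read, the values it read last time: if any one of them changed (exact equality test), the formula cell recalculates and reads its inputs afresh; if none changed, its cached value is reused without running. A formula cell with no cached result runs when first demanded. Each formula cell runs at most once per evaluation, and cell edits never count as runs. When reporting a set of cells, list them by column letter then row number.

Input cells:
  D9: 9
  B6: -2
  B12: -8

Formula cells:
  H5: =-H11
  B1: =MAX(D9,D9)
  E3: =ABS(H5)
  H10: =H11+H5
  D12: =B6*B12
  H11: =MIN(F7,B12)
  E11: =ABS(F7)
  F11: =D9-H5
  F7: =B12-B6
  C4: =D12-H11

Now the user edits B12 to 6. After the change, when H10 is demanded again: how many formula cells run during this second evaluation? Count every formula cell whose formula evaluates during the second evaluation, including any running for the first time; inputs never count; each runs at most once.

First demand of the output computes:
  F7 = -8 - -2 = -6
  H11 = MIN(-6, -8) = -8
  H5 = -(-8) = 8
  H10 = -8 + 8 = 0

After the edit, cleaning proceeds:
  F7: a read changed (B12 -8->6) — executes, giving 8.
  H11: a read changed (F7 -6->8; B12 -8->6) — executes, giving 6.
  H5: a read changed (H11 -8->6) — executes, giving -6.
  H10: a read changed (H11 -8->6; H5 8->-6) — executes, giving 0 — identical to its old value.

4 formula cells run: F7, H5, H10, H11.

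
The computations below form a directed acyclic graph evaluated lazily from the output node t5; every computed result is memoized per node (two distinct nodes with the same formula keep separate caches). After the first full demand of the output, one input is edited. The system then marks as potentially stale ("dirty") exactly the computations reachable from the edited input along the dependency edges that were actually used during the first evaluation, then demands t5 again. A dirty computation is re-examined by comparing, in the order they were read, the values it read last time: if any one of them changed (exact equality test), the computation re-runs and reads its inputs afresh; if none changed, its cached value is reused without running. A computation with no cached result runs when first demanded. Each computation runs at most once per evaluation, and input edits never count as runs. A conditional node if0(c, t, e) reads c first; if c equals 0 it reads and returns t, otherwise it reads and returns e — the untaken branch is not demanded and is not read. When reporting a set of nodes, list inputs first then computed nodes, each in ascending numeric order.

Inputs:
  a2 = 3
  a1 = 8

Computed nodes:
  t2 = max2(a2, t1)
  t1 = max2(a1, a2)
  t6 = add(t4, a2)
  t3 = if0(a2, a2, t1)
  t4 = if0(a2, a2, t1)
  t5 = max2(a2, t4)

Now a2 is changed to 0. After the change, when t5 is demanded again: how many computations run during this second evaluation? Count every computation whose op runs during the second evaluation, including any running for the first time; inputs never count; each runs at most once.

First demand of the output computes:
  t1 = max2(8, 3) = 8
  t4 = if0(a2=3 -> else branch t1) = 8
  t5 = max2(3, 8) = 8

After the edit, cleaning proceeds:
  t1: stays stale; no demand reaches it after the flip.
  t4: a read changed (a2 3->0) — executes, giving 0.
  t5: a read changed (a2 3->0; t4 8->0) — executes, giving 0.

Note the branch switch — demand abandons t1, which is never re-examined.

2 computations run: t4, t5.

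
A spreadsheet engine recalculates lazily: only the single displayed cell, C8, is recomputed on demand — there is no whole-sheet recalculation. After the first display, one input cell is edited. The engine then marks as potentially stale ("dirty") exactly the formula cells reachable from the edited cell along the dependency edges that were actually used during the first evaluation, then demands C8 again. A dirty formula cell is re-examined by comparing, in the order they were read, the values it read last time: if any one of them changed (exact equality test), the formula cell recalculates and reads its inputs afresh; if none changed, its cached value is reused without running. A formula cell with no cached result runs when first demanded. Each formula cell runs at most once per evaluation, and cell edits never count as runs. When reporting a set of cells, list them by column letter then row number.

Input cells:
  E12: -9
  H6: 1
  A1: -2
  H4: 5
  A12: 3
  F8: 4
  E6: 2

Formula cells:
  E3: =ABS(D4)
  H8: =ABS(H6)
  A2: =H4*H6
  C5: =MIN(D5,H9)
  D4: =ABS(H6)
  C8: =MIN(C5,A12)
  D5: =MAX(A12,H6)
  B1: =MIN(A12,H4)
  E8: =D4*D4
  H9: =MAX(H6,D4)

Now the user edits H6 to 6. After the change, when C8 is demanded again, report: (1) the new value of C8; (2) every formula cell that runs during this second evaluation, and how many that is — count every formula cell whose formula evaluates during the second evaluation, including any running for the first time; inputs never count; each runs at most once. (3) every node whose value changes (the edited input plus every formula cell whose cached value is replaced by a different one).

First evaluation (everything demanded from the output):
  D4 = ABS(1) = 1
  D5 = MAX(3, 1) = 3
  H9 = MAX(1, 1) = 1
  C5 = MIN(3, 1) = 1
  C8 = MIN(1, 3) = 1

Propagation after the edit:
  D4: runs — H6 1->6; result 6.
  D5: runs — H6 1->6; result 6.
  H9: runs — H6 1->6; D4 1->6; result 6.
  C5: runs — D5 3->6; H9 1->6; result 6.
  C8: runs — C5 1->6; result 3.

New value of C8: 3.
Formula cells that run: C5, C8, D4, D5, H9 — 5 in total.
Values that change: C5, C8, D4, D5, H6, H9.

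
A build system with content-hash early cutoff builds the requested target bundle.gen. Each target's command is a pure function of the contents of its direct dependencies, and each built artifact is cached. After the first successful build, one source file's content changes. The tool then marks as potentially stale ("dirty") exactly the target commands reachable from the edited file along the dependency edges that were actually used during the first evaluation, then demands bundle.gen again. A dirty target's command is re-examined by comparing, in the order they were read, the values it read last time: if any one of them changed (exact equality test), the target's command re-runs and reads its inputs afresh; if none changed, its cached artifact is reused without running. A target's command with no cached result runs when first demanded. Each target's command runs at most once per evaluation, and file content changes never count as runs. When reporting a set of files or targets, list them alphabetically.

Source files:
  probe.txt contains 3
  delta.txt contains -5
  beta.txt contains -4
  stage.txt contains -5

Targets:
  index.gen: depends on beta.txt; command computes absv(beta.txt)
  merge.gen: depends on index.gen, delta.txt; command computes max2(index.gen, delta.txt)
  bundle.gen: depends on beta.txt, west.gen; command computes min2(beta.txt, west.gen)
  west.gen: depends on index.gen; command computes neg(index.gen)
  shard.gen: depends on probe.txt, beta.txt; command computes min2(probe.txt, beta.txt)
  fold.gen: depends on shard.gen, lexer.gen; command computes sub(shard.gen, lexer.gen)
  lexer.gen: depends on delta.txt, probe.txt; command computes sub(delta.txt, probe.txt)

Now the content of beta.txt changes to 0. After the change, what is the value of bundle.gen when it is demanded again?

First evaluation (everything demanded from the output):
  index.gen = absv(-4) = 4
  west.gen = neg(4) = -4
  bundle.gen = min2(-4, -4) = -4

Propagation after the edit:
  index.gen: runs — beta.txt -4->0; result 0.
  west.gen: runs — index.gen 4->0; result 0.
  bundle.gen: runs — beta.txt -4->0; west.gen -4->0; result 0.

New value of bundle.gen: 0.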